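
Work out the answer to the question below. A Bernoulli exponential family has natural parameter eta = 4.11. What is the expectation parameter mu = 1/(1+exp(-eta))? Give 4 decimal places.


Dual coordinate (expectation parameter) for Bernoulli:
mu = 1/(1+exp(-eta)).
eta = 4.11.
exp(-eta) = exp(-4.11) = 0.016408.
mu = 1/(1+0.016408) = 0.9839

0.9839


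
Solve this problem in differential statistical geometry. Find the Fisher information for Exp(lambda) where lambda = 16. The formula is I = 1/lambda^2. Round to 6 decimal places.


Fisher information for exponential: I(lambda) = 1/lambda^2.
lambda = 16, lambda^2 = 256.
I = 1/256 = 0.003906

0.003906


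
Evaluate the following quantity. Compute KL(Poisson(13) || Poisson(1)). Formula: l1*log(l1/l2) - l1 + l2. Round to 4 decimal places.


KL divergence for Poisson:
KL = l1*log(l1/l2) - l1 + l2.
l1 = 13, l2 = 1.
log(13/1) = 2.564949.
l1*log(l1/l2) = 13 * 2.564949 = 33.344342.
KL = 33.344342 - 13 + 1 = 21.3443

21.3443


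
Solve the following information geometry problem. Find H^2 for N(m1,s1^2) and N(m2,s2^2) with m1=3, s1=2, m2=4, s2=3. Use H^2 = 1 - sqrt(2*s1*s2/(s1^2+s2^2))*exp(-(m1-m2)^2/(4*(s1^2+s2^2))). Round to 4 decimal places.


Squared Hellinger distance for Gaussians:
H^2 = 1 - sqrt(2*s1*s2/(s1^2+s2^2)) * exp(-(m1-m2)^2/(4*(s1^2+s2^2))).
s1^2 = 4, s2^2 = 9, s1^2+s2^2 = 13.
sqrt(2*2*3/(13)) = 0.960769.
(m1-m2)^2 = (-1)^2 = 1.
exp(-1/(4*13)) = exp(-0.019231) = 0.980953.
H^2 = 1 - 0.960769*0.980953 = 0.0575

0.0575


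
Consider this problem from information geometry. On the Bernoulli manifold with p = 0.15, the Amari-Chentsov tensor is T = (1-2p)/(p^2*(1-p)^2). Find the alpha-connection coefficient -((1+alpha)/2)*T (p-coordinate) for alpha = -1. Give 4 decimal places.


Skewness (Amari-Chentsov) tensor: T = (1-2p)/(p^2*(1-p)^2).
p = 0.15, 1-2p = 0.7, p^2 = 0.0225, (1-p)^2 = 0.7225.
T = 0.7/(0.0225 * 0.7225) = 43.060361.
In the p-coordinate, Gamma^(alpha) = Gamma^(0) - (alpha/2)*T with Gamma^(0) = (1/2)*g'(p) = -T/2,
so Gamma^(alpha) = -((1+alpha)/2)*T.
alpha = -1, -(1+alpha)/2 = 0.0.
Gamma = 0.0 * 43.060361 = 0.0000

0.0000


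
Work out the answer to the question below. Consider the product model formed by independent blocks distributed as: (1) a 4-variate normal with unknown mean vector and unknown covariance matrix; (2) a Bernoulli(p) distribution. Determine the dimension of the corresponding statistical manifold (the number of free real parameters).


The dimension of a statistical manifold equals the number of free
(independent) real parameters of the model. For a product of independent
blocks the parameter counts add.
- 4-variate normal: 4 (mean) + 4*5/2 = 10 (symmetric covariance) = 14.
- Bernoulli (p): 1.
Total = 14 + 1 = 15.
Dimension = 15

15


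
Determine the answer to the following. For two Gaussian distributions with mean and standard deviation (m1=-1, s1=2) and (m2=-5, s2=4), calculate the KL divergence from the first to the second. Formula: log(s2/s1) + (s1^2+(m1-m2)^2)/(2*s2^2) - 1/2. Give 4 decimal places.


KL divergence between normal distributions:
KL = log(s2/s1) + (s1^2 + (m1-m2)^2)/(2*s2^2) - 1/2.
log(4/2) = 0.693147.
(2^2 + (-1--5)^2)/(2*4^2) = (4 + 16)/32 = 0.625.
KL = 0.693147 + 0.625 - 0.5 = 0.8181

0.8181


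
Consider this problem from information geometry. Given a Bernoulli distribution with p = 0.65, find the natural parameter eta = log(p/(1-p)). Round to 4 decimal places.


Natural parameter for Bernoulli: eta = log(p/(1-p)).
p = 0.65, 1-p = 0.35.
p/(1-p) = 1.857143.
eta = log(1.857143) = 0.6190

0.6190


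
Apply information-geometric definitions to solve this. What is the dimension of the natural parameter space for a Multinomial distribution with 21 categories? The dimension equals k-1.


Exponential family dimension calculation:
For Multinomial with k=21 categories, dim = k-1 = 20.

20


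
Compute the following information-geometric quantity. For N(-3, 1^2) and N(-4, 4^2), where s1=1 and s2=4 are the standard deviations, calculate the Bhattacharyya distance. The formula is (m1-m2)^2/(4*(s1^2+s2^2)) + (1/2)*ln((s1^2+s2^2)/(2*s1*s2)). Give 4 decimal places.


Bhattacharyya distance between two Gaussians:
DB = (m1-m2)^2/(4*(s1^2+s2^2)) + (1/2)*ln((s1^2+s2^2)/(2*s1*s2)).
(m1-m2)^2 = (1)^2 = 1.
s1^2+s2^2 = 1 + 16 = 17.
term1 = 1/68 = 0.014706.
term2 = 0.5*ln(17/8.0) = 0.376886.
DB = 0.014706 + 0.376886 = 0.3916

0.3916


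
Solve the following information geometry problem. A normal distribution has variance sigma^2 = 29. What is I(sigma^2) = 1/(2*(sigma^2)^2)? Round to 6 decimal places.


Fisher information for variance: I(sigma^2) = 1/(2*sigma^4).
sigma^2 = 29, so sigma^4 = 841.
I = 1/(2*841) = 1/1682 = 0.000595

0.000595


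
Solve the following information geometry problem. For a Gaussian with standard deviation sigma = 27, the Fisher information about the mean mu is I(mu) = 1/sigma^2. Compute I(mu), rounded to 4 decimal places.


The Fisher information for the mean of a normal distribution is I(mu) = 1/sigma^2.
sigma = 27, so sigma^2 = 729.
I(mu) = 1/729 = 0.0014

0.0014


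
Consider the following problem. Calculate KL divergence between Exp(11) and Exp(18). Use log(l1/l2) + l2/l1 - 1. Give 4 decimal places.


KL divergence for exponential family:
KL = log(l1/l2) + l2/l1 - 1.
log(11/18) = -0.492476.
18/11 = 1.636364.
KL = -0.492476 + 1.636364 - 1 = 0.1439

0.1439


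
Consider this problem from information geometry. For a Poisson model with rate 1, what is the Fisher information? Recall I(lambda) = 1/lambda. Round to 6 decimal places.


Fisher information for Poisson: I(lambda) = 1/lambda.
lambda = 1.
I(lambda) = 1/1 = 1.000000

1.000000


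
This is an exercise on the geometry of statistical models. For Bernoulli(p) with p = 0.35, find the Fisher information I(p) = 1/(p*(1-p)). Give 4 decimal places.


For Bernoulli(p), Fisher information is I(p) = 1/(p*(1-p)).
p = 0.35, 1-p = 0.65.
p*(1-p) = 0.2275.
I(p) = 1/0.2275 = 4.3956

4.3956


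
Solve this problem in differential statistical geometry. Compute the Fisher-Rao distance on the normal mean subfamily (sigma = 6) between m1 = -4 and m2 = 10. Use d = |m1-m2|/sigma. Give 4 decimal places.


On the fixed-variance normal subfamily, geodesic distance = |m1-m2|/sigma.
|-4 - 10| = 14.
sigma = 6.
d = 14/6 = 2.3333

2.3333


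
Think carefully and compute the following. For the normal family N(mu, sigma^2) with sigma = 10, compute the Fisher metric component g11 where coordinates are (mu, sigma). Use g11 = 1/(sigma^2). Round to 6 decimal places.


For the 2-parameter normal family, the Fisher metric has:
  g11 = 1/sigma^2, g22 = 2/sigma^2.
sigma = 10, sigma^2 = 100.
g11 = 0.010000

0.010000


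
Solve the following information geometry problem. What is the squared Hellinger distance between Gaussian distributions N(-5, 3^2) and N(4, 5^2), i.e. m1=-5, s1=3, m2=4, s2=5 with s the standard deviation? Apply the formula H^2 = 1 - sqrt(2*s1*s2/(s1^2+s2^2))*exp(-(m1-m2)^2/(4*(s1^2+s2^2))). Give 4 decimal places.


Squared Hellinger distance for Gaussians:
H^2 = 1 - sqrt(2*s1*s2/(s1^2+s2^2)) * exp(-(m1-m2)^2/(4*(s1^2+s2^2))).
s1^2 = 9, s2^2 = 25, s1^2+s2^2 = 34.
sqrt(2*3*5/(34)) = 0.939336.
(m1-m2)^2 = (-9)^2 = 81.
exp(-81/(4*34)) = exp(-0.595588) = 0.551238.
H^2 = 1 - 0.939336*0.551238 = 0.4822

0.4822


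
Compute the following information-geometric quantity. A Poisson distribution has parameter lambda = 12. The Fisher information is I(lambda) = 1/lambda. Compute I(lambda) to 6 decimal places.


Fisher information for Poisson: I(lambda) = 1/lambda.
lambda = 12.
I(lambda) = 1/12 = 0.083333

0.083333


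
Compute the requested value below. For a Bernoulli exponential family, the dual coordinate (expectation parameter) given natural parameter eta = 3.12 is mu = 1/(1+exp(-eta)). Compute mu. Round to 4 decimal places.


Dual coordinate (expectation parameter) for Bernoulli:
mu = 1/(1+exp(-eta)).
eta = 3.12.
exp(-eta) = exp(-3.12) = 0.044157.
mu = 1/(1+0.044157) = 0.9577

0.9577


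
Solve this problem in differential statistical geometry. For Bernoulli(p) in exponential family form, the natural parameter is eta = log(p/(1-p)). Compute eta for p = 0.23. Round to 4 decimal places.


Natural parameter for Bernoulli: eta = log(p/(1-p)).
p = 0.23, 1-p = 0.77.
p/(1-p) = 0.298701.
eta = log(0.298701) = -1.2083

-1.2083


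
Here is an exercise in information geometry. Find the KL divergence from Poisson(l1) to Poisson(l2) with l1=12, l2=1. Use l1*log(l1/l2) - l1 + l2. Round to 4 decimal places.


KL divergence for Poisson:
KL = l1*log(l1/l2) - l1 + l2.
l1 = 12, l2 = 1.
log(12/1) = 2.484907.
l1*log(l1/l2) = 12 * 2.484907 = 29.81888.
KL = 29.81888 - 12 + 1 = 18.8189

18.8189


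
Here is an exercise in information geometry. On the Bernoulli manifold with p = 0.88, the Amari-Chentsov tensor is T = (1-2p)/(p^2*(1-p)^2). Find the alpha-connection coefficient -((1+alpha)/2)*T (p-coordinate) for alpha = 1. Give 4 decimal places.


Skewness (Amari-Chentsov) tensor: T = (1-2p)/(p^2*(1-p)^2).
p = 0.88, 1-2p = -0.76, p^2 = 0.7744, (1-p)^2 = 0.0144.
T = -0.76/(0.7744 * 0.0144) = -68.153122.
In the p-coordinate, Gamma^(alpha) = Gamma^(0) - (alpha/2)*T with Gamma^(0) = (1/2)*g'(p) = -T/2,
so Gamma^(alpha) = -((1+alpha)/2)*T.
alpha = 1, -(1+alpha)/2 = -1.0.
Gamma = -1.0 * -68.153122 = 68.1531

68.1531


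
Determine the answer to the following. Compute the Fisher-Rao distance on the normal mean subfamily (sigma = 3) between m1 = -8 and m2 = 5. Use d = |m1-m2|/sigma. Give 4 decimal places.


On the fixed-variance normal subfamily, geodesic distance = |m1-m2|/sigma.
|-8 - 5| = 13.
sigma = 3.
d = 13/3 = 4.3333

4.3333


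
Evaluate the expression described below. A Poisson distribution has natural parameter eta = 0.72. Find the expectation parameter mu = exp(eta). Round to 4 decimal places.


Expectation parameter for Poisson exponential family:
mu = exp(eta).
eta = 0.72.
mu = exp(0.72) = 2.0544

2.0544


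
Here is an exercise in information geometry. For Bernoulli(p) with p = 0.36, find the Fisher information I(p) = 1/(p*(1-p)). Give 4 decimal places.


For Bernoulli(p), Fisher information is I(p) = 1/(p*(1-p)).
p = 0.36, 1-p = 0.64.
p*(1-p) = 0.2304.
I(p) = 1/0.2304 = 4.3403

4.3403


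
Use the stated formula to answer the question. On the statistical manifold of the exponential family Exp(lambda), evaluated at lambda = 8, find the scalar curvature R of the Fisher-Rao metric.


This family has a single free parameter, so its statistical manifold
is 1-dimensional. The Riemann curvature tensor of any 1-dimensional
Riemannian manifold vanishes identically, so R = 0.

0


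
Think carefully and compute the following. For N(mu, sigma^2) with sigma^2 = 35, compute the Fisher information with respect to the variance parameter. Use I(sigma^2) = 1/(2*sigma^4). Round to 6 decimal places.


Fisher information for variance: I(sigma^2) = 1/(2*sigma^4).
sigma^2 = 35, so sigma^4 = 1225.
I = 1/(2*1225) = 1/2450 = 0.000408

0.000408


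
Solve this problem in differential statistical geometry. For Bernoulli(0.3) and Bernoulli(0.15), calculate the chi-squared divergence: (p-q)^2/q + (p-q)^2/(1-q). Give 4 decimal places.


Chi-squared divergence between Bernoulli distributions:
chi^2 = (p-q)^2/q + (p-q)^2/(1-q).
p = 0.3, q = 0.15, p-q = 0.15.
(p-q)^2 = 0.0225.
term1 = 0.0225/0.15 = 0.15.
term2 = 0.0225/0.85 = 0.026471.
chi^2 = 0.15 + 0.026471 = 0.1765

0.1765


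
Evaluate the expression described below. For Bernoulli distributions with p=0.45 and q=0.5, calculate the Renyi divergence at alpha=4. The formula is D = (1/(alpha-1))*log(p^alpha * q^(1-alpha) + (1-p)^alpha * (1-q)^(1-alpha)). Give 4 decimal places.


Renyi divergence of order alpha between Bernoulli distributions:
D = (1/(alpha-1))*log(p^alpha * q^(1-alpha) + (1-p)^alpha * (1-q)^(1-alpha)).
alpha = 4, p = 0.45, q = 0.5.
p^alpha * q^(1-alpha) = 0.45^4 * 0.5^-3 = 0.32805.
(1-p)^alpha * (1-q)^(1-alpha) = 0.55^4 * 0.5^-3 = 0.73205.
sum = 0.32805 + 0.73205 = 1.0601.
D = (1/3)*log(1.0601) = 0.0195

0.0195


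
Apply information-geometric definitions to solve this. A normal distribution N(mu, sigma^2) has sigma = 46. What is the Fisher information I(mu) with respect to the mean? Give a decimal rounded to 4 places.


The Fisher information for the mean of a normal distribution is I(mu) = 1/sigma^2.
sigma = 46, so sigma^2 = 2116.
I(mu) = 1/2116 = 0.0005

0.0005


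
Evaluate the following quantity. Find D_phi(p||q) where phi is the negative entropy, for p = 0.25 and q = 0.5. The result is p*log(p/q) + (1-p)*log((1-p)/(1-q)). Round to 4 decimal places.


Bregman divergence with negative entropy generator:
D = p*log(p/q) + (1-p)*log((1-p)/(1-q)).
p = 0.25, q = 0.5.
p*log(p/q) = 0.25*log(0.25/0.5) = -0.173287.
(1-p)*log((1-p)/(1-q)) = 0.75*log(0.75/0.5) = 0.304099.
D = -0.173287 + 0.304099 = 0.1308

0.1308


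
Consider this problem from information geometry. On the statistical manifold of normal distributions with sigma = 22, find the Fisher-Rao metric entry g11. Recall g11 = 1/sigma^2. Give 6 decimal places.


For the 2-parameter normal family, the Fisher metric has:
  g11 = 1/sigma^2, g22 = 2/sigma^2.
sigma = 22, sigma^2 = 484.
g11 = 0.002066

0.002066


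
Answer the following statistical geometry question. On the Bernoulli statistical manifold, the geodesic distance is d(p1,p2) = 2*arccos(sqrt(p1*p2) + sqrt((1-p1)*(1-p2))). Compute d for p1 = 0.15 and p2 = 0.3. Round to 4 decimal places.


Geodesic distance on Bernoulli manifold:
d(p1,p2) = 2*arccos(sqrt(p1*p2) + sqrt((1-p1)*(1-p2))).
sqrt(p1*p2) = sqrt(0.15*0.3) = 0.212132.
sqrt((1-p1)*(1-p2)) = sqrt(0.85*0.7) = 0.771362.
arg = 0.212132 + 0.771362 = 0.983494.
d = 2*arccos(0.983494) = 0.3639

0.3639


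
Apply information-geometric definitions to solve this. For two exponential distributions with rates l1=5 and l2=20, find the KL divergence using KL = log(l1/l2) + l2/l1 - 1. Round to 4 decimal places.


KL divergence for exponential family:
KL = log(l1/l2) + l2/l1 - 1.
log(5/20) = -1.386294.
20/5 = 4.0.
KL = -1.386294 + 4.0 - 1 = 1.6137

1.6137


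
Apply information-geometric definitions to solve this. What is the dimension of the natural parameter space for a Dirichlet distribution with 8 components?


Exponential family dimension calculation:
Dirichlet with 8 components has 8 natural parameters.

8


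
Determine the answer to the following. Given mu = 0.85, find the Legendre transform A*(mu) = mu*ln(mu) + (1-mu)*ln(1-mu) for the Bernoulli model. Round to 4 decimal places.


Legendre transform for Bernoulli:
A*(mu) = mu*log(mu) + (1-mu)*log(1-mu).
mu = 0.85, 1-mu = 0.15.
mu*log(mu) = 0.85*log(0.85) = -0.138141.
(1-mu)*log(1-mu) = 0.15*log(0.15) = -0.284568.
A* = -0.138141 + -0.284568 = -0.4227

-0.4227


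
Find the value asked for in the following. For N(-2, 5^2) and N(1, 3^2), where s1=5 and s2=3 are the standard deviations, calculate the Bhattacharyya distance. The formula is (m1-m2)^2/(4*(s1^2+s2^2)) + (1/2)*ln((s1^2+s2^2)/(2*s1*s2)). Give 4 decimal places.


Bhattacharyya distance between two Gaussians:
DB = (m1-m2)^2/(4*(s1^2+s2^2)) + (1/2)*ln((s1^2+s2^2)/(2*s1*s2)).
(m1-m2)^2 = (-3)^2 = 9.
s1^2+s2^2 = 25 + 9 = 34.
term1 = 9/136 = 0.066176.
term2 = 0.5*ln(34/30.0) = 0.062582.
DB = 0.066176 + 0.062582 = 0.1288

0.1288


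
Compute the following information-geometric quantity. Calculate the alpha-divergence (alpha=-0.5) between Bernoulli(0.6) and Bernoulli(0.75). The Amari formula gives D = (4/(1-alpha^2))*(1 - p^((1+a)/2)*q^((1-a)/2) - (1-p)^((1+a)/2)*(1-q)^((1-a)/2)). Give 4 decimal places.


Amari alpha-divergence:
D = (4/(1-alpha^2))*(1 - p^((1+a)/2)*q^((1-a)/2) - (1-p)^((1+a)/2)*(1-q)^((1-a)/2)).
alpha = -0.5, p = 0.6, q = 0.75.
e1 = (1+alpha)/2 = 0.25, e2 = (1-alpha)/2 = 0.75.
t1 = p^e1 * q^e2 = 0.6^0.25 * 0.75^0.75 = 0.709306.
t2 = (1-p)^e1 * (1-q)^e2 = 0.4^0.25 * 0.25^0.75 = 0.281171.
4/(1-alpha^2) = 5.333333.
D = 5.333333*(1 - 0.709306 - 0.281171) = 0.0508

0.0508


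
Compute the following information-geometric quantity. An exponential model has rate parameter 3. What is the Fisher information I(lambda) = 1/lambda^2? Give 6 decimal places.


Fisher information for exponential: I(lambda) = 1/lambda^2.
lambda = 3, lambda^2 = 9.
I = 1/9 = 0.111111

0.111111


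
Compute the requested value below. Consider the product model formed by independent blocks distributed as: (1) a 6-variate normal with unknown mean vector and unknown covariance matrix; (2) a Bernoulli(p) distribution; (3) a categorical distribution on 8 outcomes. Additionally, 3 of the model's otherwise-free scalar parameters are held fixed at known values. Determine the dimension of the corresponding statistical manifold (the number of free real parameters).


The dimension of a statistical manifold equals the number of free
(independent) real parameters of the model. For a product of independent
blocks the parameter counts add.
- 6-variate normal: 6 (mean) + 6*7/2 = 21 (symmetric covariance) = 27.
- Bernoulli (p): 1.
- categorical on 8 outcomes (probabilities sum to 1): 8-1 = 7.
Total = 27 + 1 + 7 = 35.
3 parameter(s) fixed at known values: 35 - 3 = 32.
Dimension = 32

32


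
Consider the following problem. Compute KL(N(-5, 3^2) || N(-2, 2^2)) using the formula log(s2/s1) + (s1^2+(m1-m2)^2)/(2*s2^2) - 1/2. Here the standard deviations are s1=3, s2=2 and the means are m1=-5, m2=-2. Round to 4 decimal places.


KL divergence between normal distributions:
KL = log(s2/s1) + (s1^2 + (m1-m2)^2)/(2*s2^2) - 1/2.
log(2/3) = -0.405465.
(3^2 + (-5--2)^2)/(2*2^2) = (9 + 9)/8 = 2.25.
KL = -0.405465 + 2.25 - 0.5 = 1.3445

1.3445


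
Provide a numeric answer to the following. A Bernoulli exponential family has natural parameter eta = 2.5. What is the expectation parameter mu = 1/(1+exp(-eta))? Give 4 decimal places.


Dual coordinate (expectation parameter) for Bernoulli:
mu = 1/(1+exp(-eta)).
eta = 2.5.
exp(-eta) = exp(-2.5) = 0.082085.
mu = 1/(1+0.082085) = 0.9241

0.9241


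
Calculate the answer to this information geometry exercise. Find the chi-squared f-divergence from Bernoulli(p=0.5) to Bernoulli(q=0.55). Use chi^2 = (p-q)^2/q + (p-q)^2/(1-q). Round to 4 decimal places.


Chi-squared divergence between Bernoulli distributions:
chi^2 = (p-q)^2/q + (p-q)^2/(1-q).
p = 0.5, q = 0.55, p-q = -0.05.
(p-q)^2 = 0.0025.
term1 = 0.0025/0.55 = 0.004545.
term2 = 0.0025/0.45 = 0.005556.
chi^2 = 0.004545 + 0.005556 = 0.0101

0.0101


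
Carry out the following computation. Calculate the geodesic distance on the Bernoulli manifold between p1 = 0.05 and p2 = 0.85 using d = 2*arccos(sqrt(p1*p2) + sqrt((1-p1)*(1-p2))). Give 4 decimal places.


Geodesic distance on Bernoulli manifold:
d(p1,p2) = 2*arccos(sqrt(p1*p2) + sqrt((1-p1)*(1-p2))).
sqrt(p1*p2) = sqrt(0.05*0.85) = 0.206155.
sqrt((1-p1)*(1-p2)) = sqrt(0.95*0.15) = 0.377492.
arg = 0.206155 + 0.377492 = 0.583647.
d = 2*arccos(0.583647) = 1.8952

1.8952


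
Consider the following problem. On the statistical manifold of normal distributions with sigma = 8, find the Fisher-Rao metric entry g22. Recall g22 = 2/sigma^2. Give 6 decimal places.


For the 2-parameter normal family, the Fisher metric has:
  g11 = 1/sigma^2, g22 = 2/sigma^2.
sigma = 8, sigma^2 = 64.
g22 = 0.031250

0.031250


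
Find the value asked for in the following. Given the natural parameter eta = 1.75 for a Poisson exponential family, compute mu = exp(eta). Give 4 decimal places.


Expectation parameter for Poisson exponential family:
mu = exp(eta).
eta = 1.75.
mu = exp(1.75) = 5.7546

5.7546


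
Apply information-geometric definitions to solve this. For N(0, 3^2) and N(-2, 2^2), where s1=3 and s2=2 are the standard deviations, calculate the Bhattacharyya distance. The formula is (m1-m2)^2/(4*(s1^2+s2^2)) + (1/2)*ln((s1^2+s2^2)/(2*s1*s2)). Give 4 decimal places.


Bhattacharyya distance between two Gaussians:
DB = (m1-m2)^2/(4*(s1^2+s2^2)) + (1/2)*ln((s1^2+s2^2)/(2*s1*s2)).
(m1-m2)^2 = (2)^2 = 4.
s1^2+s2^2 = 9 + 4 = 13.
term1 = 4/52 = 0.076923.
term2 = 0.5*ln(13/12.0) = 0.040021.
DB = 0.076923 + 0.040021 = 0.1169

0.1169


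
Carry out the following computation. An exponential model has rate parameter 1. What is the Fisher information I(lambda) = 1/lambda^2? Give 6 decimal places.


Fisher information for exponential: I(lambda) = 1/lambda^2.
lambda = 1, lambda^2 = 1.
I = 1/1 = 1.000000

1.000000


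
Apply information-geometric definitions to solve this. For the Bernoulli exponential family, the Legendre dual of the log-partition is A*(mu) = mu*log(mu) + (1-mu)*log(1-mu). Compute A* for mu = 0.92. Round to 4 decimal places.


Legendre transform for Bernoulli:
A*(mu) = mu*log(mu) + (1-mu)*log(1-mu).
mu = 0.92, 1-mu = 0.08.
mu*log(mu) = 0.92*log(0.92) = -0.076711.
(1-mu)*log(1-mu) = 0.08*log(0.08) = -0.202058.
A* = -0.076711 + -0.202058 = -0.2788

-0.2788


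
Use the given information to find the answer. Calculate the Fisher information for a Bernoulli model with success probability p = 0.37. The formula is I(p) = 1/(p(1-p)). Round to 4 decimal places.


For Bernoulli(p), Fisher information is I(p) = 1/(p*(1-p)).
p = 0.37, 1-p = 0.63.
p*(1-p) = 0.2331.
I(p) = 1/0.2331 = 4.2900

4.2900


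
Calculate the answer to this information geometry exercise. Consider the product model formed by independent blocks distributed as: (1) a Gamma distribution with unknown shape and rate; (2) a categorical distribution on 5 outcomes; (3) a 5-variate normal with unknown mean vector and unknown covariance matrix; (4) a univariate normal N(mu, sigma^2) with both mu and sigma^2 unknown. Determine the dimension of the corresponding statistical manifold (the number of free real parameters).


The dimension of a statistical manifold equals the number of free
(independent) real parameters of the model. For a product of independent
blocks the parameter counts add.
- Gamma (shape, rate): 2.
- categorical on 5 outcomes (probabilities sum to 1): 5-1 = 4.
- 5-variate normal: 5 (mean) + 5*6/2 = 15 (symmetric covariance) = 20.
- normal (mu, sigma^2): 2.
Total = 2 + 4 + 20 + 2 = 28.
Dimension = 28

28


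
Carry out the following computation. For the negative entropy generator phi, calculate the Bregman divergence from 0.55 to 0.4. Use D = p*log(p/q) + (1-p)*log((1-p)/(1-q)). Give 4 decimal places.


Bregman divergence with negative entropy generator:
D = p*log(p/q) + (1-p)*log((1-p)/(1-q)).
p = 0.55, q = 0.4.
p*log(p/q) = 0.55*log(0.55/0.4) = 0.17515.
(1-p)*log((1-p)/(1-q)) = 0.45*log(0.45/0.6) = -0.129457.
D = 0.17515 + -0.129457 = 0.0457

0.0457


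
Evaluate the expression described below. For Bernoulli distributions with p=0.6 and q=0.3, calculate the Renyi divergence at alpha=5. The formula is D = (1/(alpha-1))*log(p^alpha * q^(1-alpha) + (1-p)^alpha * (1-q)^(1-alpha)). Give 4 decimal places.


Renyi divergence of order alpha between Bernoulli distributions:
D = (1/(alpha-1))*log(p^alpha * q^(1-alpha) + (1-p)^alpha * (1-q)^(1-alpha)).
alpha = 5, p = 0.6, q = 0.3.
p^alpha * q^(1-alpha) = 0.6^5 * 0.3^-4 = 9.6.
(1-p)^alpha * (1-q)^(1-alpha) = 0.4^5 * 0.7^-4 = 0.042649.
sum = 9.6 + 0.042649 = 9.642649.
D = (1/4)*log(9.642649) = 0.5665

0.5665


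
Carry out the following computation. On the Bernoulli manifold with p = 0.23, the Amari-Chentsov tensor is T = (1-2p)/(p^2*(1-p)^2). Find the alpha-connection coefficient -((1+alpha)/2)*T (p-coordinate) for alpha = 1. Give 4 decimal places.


Skewness (Amari-Chentsov) tensor: T = (1-2p)/(p^2*(1-p)^2).
p = 0.23, 1-2p = 0.54, p^2 = 0.0529, (1-p)^2 = 0.5929.
T = 0.54/(0.0529 * 0.5929) = 17.216967.
In the p-coordinate, Gamma^(alpha) = Gamma^(0) - (alpha/2)*T with Gamma^(0) = (1/2)*g'(p) = -T/2,
so Gamma^(alpha) = -((1+alpha)/2)*T.
alpha = 1, -(1+alpha)/2 = -1.0.
Gamma = -1.0 * 17.216967 = -17.2170

-17.2170


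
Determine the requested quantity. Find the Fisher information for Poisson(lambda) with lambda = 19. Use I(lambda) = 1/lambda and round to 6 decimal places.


Fisher information for Poisson: I(lambda) = 1/lambda.
lambda = 19.
I(lambda) = 1/19 = 0.052632

0.052632


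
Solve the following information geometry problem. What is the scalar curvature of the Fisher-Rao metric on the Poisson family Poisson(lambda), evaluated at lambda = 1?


This family has a single free parameter, so its statistical manifold
is 1-dimensional. The Riemann curvature tensor of any 1-dimensional
Riemannian manifold vanishes identically, so R = 0.

0


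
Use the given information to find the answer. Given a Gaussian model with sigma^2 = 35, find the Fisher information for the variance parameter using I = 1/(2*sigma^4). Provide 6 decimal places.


Fisher information for variance: I(sigma^2) = 1/(2*sigma^4).
sigma^2 = 35, so sigma^4 = 1225.
I = 1/(2*1225) = 1/2450 = 0.000408

0.000408


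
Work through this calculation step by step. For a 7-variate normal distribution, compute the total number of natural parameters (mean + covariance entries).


Exponential family dimension calculation:
For 7-dim MVN: mean has 7 params, covariance has 7*8/2 = 28 unique entries.
Total dim = 7 + 28 = 35.

35


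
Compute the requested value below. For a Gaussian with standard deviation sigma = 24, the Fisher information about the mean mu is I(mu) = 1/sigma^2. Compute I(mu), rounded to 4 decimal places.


The Fisher information for the mean of a normal distribution is I(mu) = 1/sigma^2.
sigma = 24, so sigma^2 = 576.
I(mu) = 1/576 = 0.0017

0.0017


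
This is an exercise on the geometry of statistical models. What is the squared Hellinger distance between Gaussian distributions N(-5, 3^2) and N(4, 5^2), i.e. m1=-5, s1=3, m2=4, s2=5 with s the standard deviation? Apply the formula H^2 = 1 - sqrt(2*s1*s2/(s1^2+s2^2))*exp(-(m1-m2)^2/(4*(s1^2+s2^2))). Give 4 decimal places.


Squared Hellinger distance for Gaussians:
H^2 = 1 - sqrt(2*s1*s2/(s1^2+s2^2)) * exp(-(m1-m2)^2/(4*(s1^2+s2^2))).
s1^2 = 9, s2^2 = 25, s1^2+s2^2 = 34.
sqrt(2*3*5/(34)) = 0.939336.
(m1-m2)^2 = (-9)^2 = 81.
exp(-81/(4*34)) = exp(-0.595588) = 0.551238.
H^2 = 1 - 0.939336*0.551238 = 0.4822

0.4822


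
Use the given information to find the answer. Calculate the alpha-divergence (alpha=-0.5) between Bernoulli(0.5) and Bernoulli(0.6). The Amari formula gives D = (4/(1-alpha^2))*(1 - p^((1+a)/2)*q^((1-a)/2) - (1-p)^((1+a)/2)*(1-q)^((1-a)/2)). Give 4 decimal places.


Amari alpha-divergence:
D = (4/(1-alpha^2))*(1 - p^((1+a)/2)*q^((1-a)/2) - (1-p)^((1+a)/2)*(1-q)^((1-a)/2)).
alpha = -0.5, p = 0.5, q = 0.6.
e1 = (1+alpha)/2 = 0.25, e2 = (1-alpha)/2 = 0.75.
t1 = p^e1 * q^e2 = 0.5^0.25 * 0.6^0.75 = 0.573266.
t2 = (1-p)^e1 * (1-q)^e2 = 0.5^0.25 * 0.4^0.75 = 0.422949.
4/(1-alpha^2) = 5.333333.
D = 5.333333*(1 - 0.573266 - 0.422949) = 0.0202

0.0202


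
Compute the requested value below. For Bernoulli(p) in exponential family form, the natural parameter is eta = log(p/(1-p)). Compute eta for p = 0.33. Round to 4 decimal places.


Natural parameter for Bernoulli: eta = log(p/(1-p)).
p = 0.33, 1-p = 0.67.
p/(1-p) = 0.492537.
eta = log(0.492537) = -0.7082

-0.7082


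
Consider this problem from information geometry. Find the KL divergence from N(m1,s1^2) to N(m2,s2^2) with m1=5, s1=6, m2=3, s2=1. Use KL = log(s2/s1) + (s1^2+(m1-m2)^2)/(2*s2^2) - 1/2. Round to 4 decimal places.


KL divergence between normal distributions:
KL = log(s2/s1) + (s1^2 + (m1-m2)^2)/(2*s2^2) - 1/2.
log(1/6) = -1.791759.
(6^2 + (5-3)^2)/(2*1^2) = (36 + 4)/2 = 20.0.
KL = -1.791759 + 20.0 - 0.5 = 17.7082

17.7082


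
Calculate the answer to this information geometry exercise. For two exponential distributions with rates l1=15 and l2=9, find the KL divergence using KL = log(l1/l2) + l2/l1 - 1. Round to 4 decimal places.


KL divergence for exponential family:
KL = log(l1/l2) + l2/l1 - 1.
log(15/9) = 0.510826.
9/15 = 0.6.
KL = 0.510826 + 0.6 - 1 = 0.1108

0.1108


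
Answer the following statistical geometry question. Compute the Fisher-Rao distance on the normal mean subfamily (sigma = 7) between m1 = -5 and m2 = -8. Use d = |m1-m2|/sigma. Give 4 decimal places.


On the fixed-variance normal subfamily, geodesic distance = |m1-m2|/sigma.
|-5 - -8| = 3.
sigma = 7.
d = 3/7 = 0.4286

0.4286


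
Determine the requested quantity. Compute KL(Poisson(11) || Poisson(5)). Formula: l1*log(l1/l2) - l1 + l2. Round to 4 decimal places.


KL divergence for Poisson:
KL = l1*log(l1/l2) - l1 + l2.
l1 = 11, l2 = 5.
log(11/5) = 0.788457.
l1*log(l1/l2) = 11 * 0.788457 = 8.673031.
KL = 8.673031 - 11 + 5 = 2.6730

2.6730


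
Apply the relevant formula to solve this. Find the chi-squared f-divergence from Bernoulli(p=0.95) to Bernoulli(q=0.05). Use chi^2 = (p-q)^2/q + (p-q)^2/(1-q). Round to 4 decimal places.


Chi-squared divergence between Bernoulli distributions:
chi^2 = (p-q)^2/q + (p-q)^2/(1-q).
p = 0.95, q = 0.05, p-q = 0.9.
(p-q)^2 = 0.81.
term1 = 0.81/0.05 = 16.2.
term2 = 0.81/0.95 = 0.852632.
chi^2 = 16.2 + 0.852632 = 17.0526

17.0526


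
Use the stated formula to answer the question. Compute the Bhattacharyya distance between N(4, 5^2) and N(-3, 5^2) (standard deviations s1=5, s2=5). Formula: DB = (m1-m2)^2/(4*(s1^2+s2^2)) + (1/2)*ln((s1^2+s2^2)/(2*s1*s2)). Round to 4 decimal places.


Bhattacharyya distance between two Gaussians:
DB = (m1-m2)^2/(4*(s1^2+s2^2)) + (1/2)*ln((s1^2+s2^2)/(2*s1*s2)).
(m1-m2)^2 = (7)^2 = 49.
s1^2+s2^2 = 25 + 25 = 50.
term1 = 49/200 = 0.245.
term2 = 0.5*ln(50/50.0) = 0.0.
DB = 0.245 + 0.0 = 0.2450

0.2450


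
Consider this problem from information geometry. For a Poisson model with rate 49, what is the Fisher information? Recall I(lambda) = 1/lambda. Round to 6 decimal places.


Fisher information for Poisson: I(lambda) = 1/lambda.
lambda = 49.
I(lambda) = 1/49 = 0.020408

0.020408


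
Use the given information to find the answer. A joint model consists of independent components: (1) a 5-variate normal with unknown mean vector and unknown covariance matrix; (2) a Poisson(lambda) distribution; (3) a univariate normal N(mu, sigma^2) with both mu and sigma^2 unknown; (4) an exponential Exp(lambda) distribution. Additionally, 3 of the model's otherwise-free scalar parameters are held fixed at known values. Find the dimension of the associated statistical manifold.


The dimension of a statistical manifold equals the number of free
(independent) real parameters of the model. For a product of independent
blocks the parameter counts add.
- 5-variate normal: 5 (mean) + 5*6/2 = 15 (symmetric covariance) = 20.
- Poisson (lambda): 1.
- normal (mu, sigma^2): 2.
- exponential (lambda): 1.
Total = 20 + 1 + 2 + 1 = 24.
3 parameter(s) fixed at known values: 24 - 3 = 21.
Dimension = 21

21


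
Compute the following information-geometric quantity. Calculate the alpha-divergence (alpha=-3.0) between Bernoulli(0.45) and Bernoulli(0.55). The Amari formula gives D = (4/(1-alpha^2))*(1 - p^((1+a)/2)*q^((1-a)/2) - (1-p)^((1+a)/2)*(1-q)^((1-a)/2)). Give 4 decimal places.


Amari alpha-divergence:
D = (4/(1-alpha^2))*(1 - p^((1+a)/2)*q^((1-a)/2) - (1-p)^((1+a)/2)*(1-q)^((1-a)/2)).
alpha = -3.0, p = 0.45, q = 0.55.
e1 = (1+alpha)/2 = -1.0, e2 = (1-alpha)/2 = 2.0.
t1 = p^e1 * q^e2 = 0.45^-1.0 * 0.55^2.0 = 0.672222.
t2 = (1-p)^e1 * (1-q)^e2 = 0.55^-1.0 * 0.45^2.0 = 0.368182.
4/(1-alpha^2) = -0.5.
D = -0.5*(1 - 0.672222 - 0.368182) = 0.0202

0.0202


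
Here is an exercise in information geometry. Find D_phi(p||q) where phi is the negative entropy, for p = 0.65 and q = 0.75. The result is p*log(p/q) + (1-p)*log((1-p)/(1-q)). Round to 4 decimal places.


Bregman divergence with negative entropy generator:
D = p*log(p/q) + (1-p)*log((1-p)/(1-q)).
p = 0.65, q = 0.75.
p*log(p/q) = 0.65*log(0.65/0.75) = -0.093016.
(1-p)*log((1-p)/(1-q)) = 0.35*log(0.35/0.25) = 0.117765.
D = -0.093016 + 0.117765 = 0.0247

0.0247


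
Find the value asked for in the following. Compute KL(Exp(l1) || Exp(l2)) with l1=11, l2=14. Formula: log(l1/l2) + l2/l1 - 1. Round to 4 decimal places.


KL divergence for exponential family:
KL = log(l1/l2) + l2/l1 - 1.
log(11/14) = -0.241162.
14/11 = 1.272727.
KL = -0.241162 + 1.272727 - 1 = 0.0316

0.0316


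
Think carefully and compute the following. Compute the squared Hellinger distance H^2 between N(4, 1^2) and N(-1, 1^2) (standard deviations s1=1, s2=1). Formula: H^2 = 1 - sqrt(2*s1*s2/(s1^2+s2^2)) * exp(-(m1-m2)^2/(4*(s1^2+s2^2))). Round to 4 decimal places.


Squared Hellinger distance for Gaussians:
H^2 = 1 - sqrt(2*s1*s2/(s1^2+s2^2)) * exp(-(m1-m2)^2/(4*(s1^2+s2^2))).
s1^2 = 1, s2^2 = 1, s1^2+s2^2 = 2.
sqrt(2*1*1/(2)) = 1.0.
(m1-m2)^2 = (5)^2 = 25.
exp(-25/(4*2)) = exp(-3.125) = 0.043937.
H^2 = 1 - 1.0*0.043937 = 0.9561

0.9561


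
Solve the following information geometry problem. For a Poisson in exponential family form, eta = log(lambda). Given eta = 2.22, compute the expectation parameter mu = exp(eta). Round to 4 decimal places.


Expectation parameter for Poisson exponential family:
mu = exp(eta).
eta = 2.22.
mu = exp(2.22) = 9.2073

9.2073


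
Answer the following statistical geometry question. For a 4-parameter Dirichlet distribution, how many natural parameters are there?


Exponential family dimension calculation:
Dirichlet with 4 components has 4 natural parameters.

4


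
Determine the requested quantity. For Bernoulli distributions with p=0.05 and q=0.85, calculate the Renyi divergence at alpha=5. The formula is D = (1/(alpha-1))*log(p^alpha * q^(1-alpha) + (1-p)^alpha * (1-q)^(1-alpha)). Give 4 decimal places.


Renyi divergence of order alpha between Bernoulli distributions:
D = (1/(alpha-1))*log(p^alpha * q^(1-alpha) + (1-p)^alpha * (1-q)^(1-alpha)).
alpha = 5, p = 0.05, q = 0.85.
p^alpha * q^(1-alpha) = 0.05^5 * 0.85^-4 = 1e-06.
(1-p)^alpha * (1-q)^(1-alpha) = 0.95^5 * 0.15^-4 = 1528.456173.
sum = 1e-06 + 1528.456173 = 1528.456173.
D = (1/4)*log(1528.456173) = 1.8330

1.8330


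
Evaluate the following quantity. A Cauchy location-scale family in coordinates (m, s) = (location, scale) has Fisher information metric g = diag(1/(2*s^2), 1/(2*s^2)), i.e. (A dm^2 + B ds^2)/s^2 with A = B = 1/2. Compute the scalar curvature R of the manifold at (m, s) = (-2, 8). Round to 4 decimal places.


The metric has the form g = (A dm^2 + B ds^2)/s^2 with A = 1/2, B = 1/2.
Substitute u = sqrt(A/B)*m: g = B*(du^2 + ds^2)/s^2, i.e. B times the
Poincare upper half-plane metric, which has constant Gaussian curvature -1.
Scaling a 2D metric by a constant c divides the Gaussian curvature by c,
so K = -1/B = -1/(1/2) = -2.0000 everywhere (the point (m, s) = (-2, 8) is irrelevant:
the curvature is constant).
Scalar curvature in dimension 2: R = 2K = -2/(1/2) = -4.0000.

-4.0000


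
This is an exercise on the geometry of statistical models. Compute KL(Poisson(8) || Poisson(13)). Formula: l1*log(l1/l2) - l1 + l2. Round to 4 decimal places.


KL divergence for Poisson:
KL = l1*log(l1/l2) - l1 + l2.
l1 = 8, l2 = 13.
log(8/13) = -0.485508.
l1*log(l1/l2) = 8 * -0.485508 = -3.884063.
KL = -3.884063 - 8 + 13 = 1.1159

1.1159


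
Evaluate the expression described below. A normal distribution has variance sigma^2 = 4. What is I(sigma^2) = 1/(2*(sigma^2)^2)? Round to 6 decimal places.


Fisher information for variance: I(sigma^2) = 1/(2*sigma^4).
sigma^2 = 4, so sigma^4 = 16.
I = 1/(2*16) = 1/32 = 0.031250

0.031250


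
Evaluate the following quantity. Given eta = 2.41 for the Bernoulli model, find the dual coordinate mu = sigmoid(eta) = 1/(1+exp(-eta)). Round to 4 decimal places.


Dual coordinate (expectation parameter) for Bernoulli:
mu = 1/(1+exp(-eta)).
eta = 2.41.
exp(-eta) = exp(-2.41) = 0.089815.
mu = 1/(1+0.089815) = 0.9176

0.9176


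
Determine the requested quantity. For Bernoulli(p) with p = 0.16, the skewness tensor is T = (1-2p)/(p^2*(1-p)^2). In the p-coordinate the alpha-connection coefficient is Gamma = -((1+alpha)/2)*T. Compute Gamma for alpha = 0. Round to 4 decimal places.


Skewness (Amari-Chentsov) tensor: T = (1-2p)/(p^2*(1-p)^2).
p = 0.16, 1-2p = 0.68, p^2 = 0.0256, (1-p)^2 = 0.7056.
T = 0.68/(0.0256 * 0.7056) = 37.645266.
In the p-coordinate, Gamma^(alpha) = Gamma^(0) - (alpha/2)*T with Gamma^(0) = (1/2)*g'(p) = -T/2,
so Gamma^(alpha) = -((1+alpha)/2)*T.
alpha = 0, -(1+alpha)/2 = -0.5.
Gamma = -0.5 * 37.645266 = -18.8226

-18.8226


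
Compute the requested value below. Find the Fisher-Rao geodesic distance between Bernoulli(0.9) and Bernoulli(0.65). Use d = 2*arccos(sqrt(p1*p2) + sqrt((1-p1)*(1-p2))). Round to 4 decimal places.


Geodesic distance on Bernoulli manifold:
d(p1,p2) = 2*arccos(sqrt(p1*p2) + sqrt((1-p1)*(1-p2))).
sqrt(p1*p2) = sqrt(0.9*0.65) = 0.764853.
sqrt((1-p1)*(1-p2)) = sqrt(0.1*0.35) = 0.187083.
arg = 0.764853 + 0.187083 = 0.951936.
d = 2*arccos(0.951936) = 0.6226

0.6226


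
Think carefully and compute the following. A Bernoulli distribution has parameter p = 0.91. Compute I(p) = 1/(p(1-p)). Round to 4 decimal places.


For Bernoulli(p), Fisher information is I(p) = 1/(p*(1-p)).
p = 0.91, 1-p = 0.09.
p*(1-p) = 0.0819.
I(p) = 1/0.0819 = 12.2100

12.2100


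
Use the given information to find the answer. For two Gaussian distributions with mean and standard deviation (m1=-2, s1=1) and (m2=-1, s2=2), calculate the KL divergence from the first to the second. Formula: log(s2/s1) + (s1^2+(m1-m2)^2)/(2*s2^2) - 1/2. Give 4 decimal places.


KL divergence between normal distributions:
KL = log(s2/s1) + (s1^2 + (m1-m2)^2)/(2*s2^2) - 1/2.
log(2/1) = 0.693147.
(1^2 + (-2--1)^2)/(2*2^2) = (1 + 1)/8 = 0.25.
KL = 0.693147 + 0.25 - 0.5 = 0.4431

0.4431


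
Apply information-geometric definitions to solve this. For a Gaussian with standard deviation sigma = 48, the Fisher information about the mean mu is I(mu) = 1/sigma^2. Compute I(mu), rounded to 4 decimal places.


The Fisher information for the mean of a normal distribution is I(mu) = 1/sigma^2.
sigma = 48, so sigma^2 = 2304.
I(mu) = 1/2304 = 0.0004

0.0004


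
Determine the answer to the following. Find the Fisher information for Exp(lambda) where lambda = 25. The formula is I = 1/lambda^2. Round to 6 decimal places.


Fisher information for exponential: I(lambda) = 1/lambda^2.
lambda = 25, lambda^2 = 625.
I = 1/625 = 0.001600

0.001600


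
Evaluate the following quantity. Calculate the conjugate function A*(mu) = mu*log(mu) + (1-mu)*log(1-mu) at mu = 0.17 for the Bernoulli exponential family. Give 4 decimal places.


Legendre transform for Bernoulli:
A*(mu) = mu*log(mu) + (1-mu)*log(1-mu).
mu = 0.17, 1-mu = 0.83.
mu*log(mu) = 0.17*log(0.17) = -0.301233.
(1-mu)*log(1-mu) = 0.83*log(0.83) = -0.154654.
A* = -0.301233 + -0.154654 = -0.4559

-0.4559


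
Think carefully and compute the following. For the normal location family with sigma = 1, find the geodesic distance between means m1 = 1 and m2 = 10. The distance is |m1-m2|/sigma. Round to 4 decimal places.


On the fixed-variance normal subfamily, geodesic distance = |m1-m2|/sigma.
|1 - 10| = 9.
sigma = 1.
d = 9/1 = 9.0000

9.0000


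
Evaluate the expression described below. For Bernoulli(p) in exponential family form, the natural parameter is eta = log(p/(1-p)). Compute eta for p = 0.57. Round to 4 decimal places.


Natural parameter for Bernoulli: eta = log(p/(1-p)).
p = 0.57, 1-p = 0.43.
p/(1-p) = 1.325581.
eta = log(1.325581) = 0.2819

0.2819


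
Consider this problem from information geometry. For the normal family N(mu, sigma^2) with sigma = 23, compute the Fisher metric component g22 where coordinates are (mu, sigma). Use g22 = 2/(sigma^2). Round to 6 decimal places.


For the 2-parameter normal family, the Fisher metric has:
  g11 = 1/sigma^2, g22 = 2/sigma^2.
sigma = 23, sigma^2 = 529.
g22 = 0.003781

0.003781


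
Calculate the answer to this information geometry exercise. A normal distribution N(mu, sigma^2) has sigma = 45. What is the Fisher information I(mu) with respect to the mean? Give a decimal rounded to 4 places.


The Fisher information for the mean of a normal distribution is I(mu) = 1/sigma^2.
sigma = 45, so sigma^2 = 2025.
I(mu) = 1/2025 = 0.0005

0.0005


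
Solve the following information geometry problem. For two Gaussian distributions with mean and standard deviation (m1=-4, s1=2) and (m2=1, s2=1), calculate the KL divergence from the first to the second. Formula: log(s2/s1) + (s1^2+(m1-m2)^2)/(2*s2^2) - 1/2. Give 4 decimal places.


KL divergence between normal distributions:
KL = log(s2/s1) + (s1^2 + (m1-m2)^2)/(2*s2^2) - 1/2.
log(1/2) = -0.693147.
(2^2 + (-4-1)^2)/(2*1^2) = (4 + 25)/2 = 14.5.
KL = -0.693147 + 14.5 - 0.5 = 13.3069

13.3069
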